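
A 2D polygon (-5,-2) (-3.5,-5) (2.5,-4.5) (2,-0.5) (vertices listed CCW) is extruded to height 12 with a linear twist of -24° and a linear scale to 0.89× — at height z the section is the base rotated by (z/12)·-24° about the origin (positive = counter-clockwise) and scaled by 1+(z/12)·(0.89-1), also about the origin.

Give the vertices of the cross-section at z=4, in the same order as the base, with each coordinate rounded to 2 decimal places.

t = z/height = 4/12 = 0.333333
s = 1 + (scale-1)·z/height = 1 + (0.89-1)·4/12 = 0.963333
θ = twist·z/height = -24°·4/12 = -8.0000° = -0.139626 rad
cos θ = 0.990268, sin θ = -0.139173 (intermediates below are computed at full precision and shown rounded to 5 d.p.)
v1: (-5,-2) → rotate → (-5.22969,-1.28467) → ×s → (-5.03793,-1.23757) → (-5.04,-1.24)
v2: (-3.5,-5) → rotate → (-4.16180,-4.46423) → ×s → (-4.00920,-4.30055) → (-4.01,-4.30)
v3: (2.5,-4.5) → rotate → (1.84939,-4.80414) → ×s → (1.78158,-4.62799) → (1.78,-4.63)
v4: (2,-0.5) → rotate → (1.91095,-0.77348) → ×s → (1.84088,-0.74512) → (1.84,-0.75)

Cross-section at z=4: (-5.04,-1.24) (-4.01,-4.30) (1.78,-4.63) (1.84,-0.75)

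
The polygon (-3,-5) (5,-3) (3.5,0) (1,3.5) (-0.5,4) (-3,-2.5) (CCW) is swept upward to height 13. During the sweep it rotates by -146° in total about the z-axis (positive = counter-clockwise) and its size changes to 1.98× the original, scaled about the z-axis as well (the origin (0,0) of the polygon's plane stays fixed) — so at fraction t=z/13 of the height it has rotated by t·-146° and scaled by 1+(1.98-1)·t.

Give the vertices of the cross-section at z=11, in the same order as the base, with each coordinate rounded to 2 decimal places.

Cross-section at z=11: (-4.59,9.63) (-9.63,-4.59) (-3.54,-5.34) (4.33,-5.06) (6.60,-3.28) (-0.78,7.10)

t = z/height = 11/13 = 0.846154
s = 1 + (scale-1)·z/height = 1 + (1.98-1)·11/13 = 1.829231
θ = twist·z/height = -146°·11/13 = -123.5385° = -2.156153 rad
cos θ = -0.552497, sin θ = -0.833515 (intermediates below are computed at full precision and shown rounded to 5 d.p.)
v1: (-3,-5) → rotate → (-2.51009,5.26303) → ×s → (-4.59153,9.62729) → (-4.59,9.63)
v2: (5,-3) → rotate → (-5.26303,-2.51009) → ×s → (-9.62729,-4.59153) → (-9.63,-4.59)
v3: (3.5,0) → rotate → (-1.93374,-2.91730) → ×s → (-3.53725,-5.33642) → (-3.54,-5.34)
v4: (1,3.5) → rotate → (2.36481,-2.76725) → ×s → (4.32578,-5.06194) → (4.33,-5.06)
v5: (-0.5,4) → rotate → (3.61031,-1.79323) → ×s → (6.60409,-3.28023) → (6.60,-3.28)
v6: (-3,-2.5) → rotate → (-0.42630,3.88179) → ×s → (-0.77980,7.10068) → (-0.78,7.10)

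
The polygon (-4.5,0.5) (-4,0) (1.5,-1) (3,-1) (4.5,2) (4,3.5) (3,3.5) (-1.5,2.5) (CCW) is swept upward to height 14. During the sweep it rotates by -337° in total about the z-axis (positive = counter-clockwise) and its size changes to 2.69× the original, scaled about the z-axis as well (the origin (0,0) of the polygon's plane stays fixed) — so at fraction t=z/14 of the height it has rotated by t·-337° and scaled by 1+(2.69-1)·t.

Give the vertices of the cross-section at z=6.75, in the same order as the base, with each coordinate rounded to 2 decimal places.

Cross-section at z=6.75: (8.06,1.59) (6.92,2.19) (-3.14,0.91) (-5.74,0.09) (-6.70,-5.92) (-5.01,-8.24) (-3.28,-7.70) (3.96,-3.51)

t = z/height = 6.75/14 = 0.482143
s = 1 + (scale-1)·z/height = 1 + (2.69-1)·6.75/14 = 1.814821
θ = twist·z/height = -337°·6.75/14 = -162.4821° = -2.835848 rad
cos θ = -0.953623, sin θ = -0.301003 (intermediates below are computed at full precision and shown rounded to 5 d.p.)
v1: (-4.5,0.5) → rotate → (4.44181,0.87770) → ×s → (8.06108,1.59287) → (8.06,1.59)
v2: (-4,0) → rotate → (3.81449,1.20401) → ×s → (6.92262,2.18507) → (6.92,2.19)
v3: (1.5,-1) → rotate → (-1.73144,0.50212) → ×s → (-3.14225,0.91126) → (-3.14,0.91)
v4: (3,-1) → rotate → (-3.16187,0.05061) → ×s → (-5.73823,0.09186) → (-5.74,0.09)
v5: (4.5,2) → rotate → (-3.68930,-3.26176) → ×s → (-6.69542,-5.91951) → (-6.70,-5.92)
v6: (4,3.5) → rotate → (-2.76098,-4.54169) → ×s → (-5.01069,-8.24236) → (-5.01,-8.24)
v7: (3,3.5) → rotate → (-1.80736,-4.24069) → ×s → (-3.28003,-7.69610) → (-3.28,-7.70)
v8: (-1.5,2.5) → rotate → (2.18294,-1.93255) → ×s → (3.96165,-3.50724) → (3.96,-3.51)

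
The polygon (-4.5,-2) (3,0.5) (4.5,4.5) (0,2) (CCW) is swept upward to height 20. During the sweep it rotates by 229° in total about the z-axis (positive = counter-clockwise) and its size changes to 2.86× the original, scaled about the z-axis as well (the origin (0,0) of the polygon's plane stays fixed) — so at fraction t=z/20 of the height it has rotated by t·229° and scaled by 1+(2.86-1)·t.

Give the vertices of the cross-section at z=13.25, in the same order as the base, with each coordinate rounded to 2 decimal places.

Cross-section at z=13.25: (10.96,-0.83) (-6.43,2.19) (-13.61,-4.09) (-2.12,-3.93)

t = z/height = 13.25/20 = 0.6625
s = 1 + (scale-1)·z/height = 1 + (2.86-1)·13.25/20 = 2.232250
θ = twist·z/height = 229°·13.25/20 = 151.7125° = 2.647883 rad
cos θ = -0.880581, sin θ = 0.473896 (intermediates below are computed at full precision and shown rounded to 5 d.p.)
v1: (-4.5,-2) → rotate → (4.91041,-0.37137) → ×s → (10.96125,-0.82899) → (10.96,-0.83)
v2: (3,0.5) → rotate → (-2.87869,0.98140) → ×s → (-6.42596,2.19073) → (-6.43,2.19)
v3: (4.5,4.5) → rotate → (-6.09515,-1.83008) → ×s → (-13.60589,-4.08520) → (-13.61,-4.09)
v4: (0,2) → rotate → (-0.94779,-1.76116) → ×s → (-2.11571,-3.93135) → (-2.12,-3.93)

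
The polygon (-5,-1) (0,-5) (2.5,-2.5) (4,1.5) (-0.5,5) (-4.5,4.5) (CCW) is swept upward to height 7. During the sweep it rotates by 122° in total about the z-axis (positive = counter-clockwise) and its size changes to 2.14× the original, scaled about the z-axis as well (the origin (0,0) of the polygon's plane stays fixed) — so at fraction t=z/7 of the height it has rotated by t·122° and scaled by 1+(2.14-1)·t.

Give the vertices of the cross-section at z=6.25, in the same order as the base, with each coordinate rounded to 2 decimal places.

t = z/height = 6.25/7 = 0.892857
s = 1 + (scale-1)·z/height = 1 + (2.14-1)·6.25/7 = 2.017857
θ = twist·z/height = 122°·6.25/7 = 108.9286° = 1.901162 rad
cos θ = -0.324389, sin θ = 0.945924 (intermediates below are computed at full precision and shown rounded to 5 d.p.)
v1: (-5,-1) → rotate → (2.56787,-4.40523) → ×s → (5.18159,-8.88912) → (5.18,-8.89)
v2: (0,-5) → rotate → (4.72962,1.62195) → ×s → (9.54369,3.27285) → (9.54,3.27)
v3: (2.5,-2.5) → rotate → (1.55384,3.17578) → ×s → (3.13542,6.40827) → (3.14,6.41)
v4: (4,1.5) → rotate → (-2.71644,3.29711) → ×s → (-5.48139,6.65310) → (-5.48,6.65)
v5: (-0.5,5) → rotate → (-4.56742,-2.09491) → ×s → (-9.21641,-4.22722) → (-9.22,-4.23)
v6: (-4.5,4.5) → rotate → (-2.79691,-5.71641) → ×s → (-5.64376,-11.53489) → (-5.64,-11.53)

Cross-section at z=6.25: (5.18,-8.89) (9.54,3.27) (3.14,6.41) (-5.48,6.65) (-9.22,-4.23) (-5.64,-11.53)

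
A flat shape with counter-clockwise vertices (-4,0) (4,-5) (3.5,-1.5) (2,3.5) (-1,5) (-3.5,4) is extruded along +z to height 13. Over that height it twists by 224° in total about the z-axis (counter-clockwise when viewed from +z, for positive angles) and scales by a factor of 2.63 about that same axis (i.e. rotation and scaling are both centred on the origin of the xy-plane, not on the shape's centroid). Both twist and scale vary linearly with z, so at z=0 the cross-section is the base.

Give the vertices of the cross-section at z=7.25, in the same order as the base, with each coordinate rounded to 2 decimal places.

t = z/height = 7.25/13 = 0.557692
s = 1 + (scale-1)·z/height = 1 + (2.63-1)·7.25/13 = 1.909038
θ = twist·z/height = 224°·7.25/13 = 124.9231° = 2.180319 rad
cos θ = -0.572476, sin θ = 0.819921 (intermediates below are computed at full precision and shown rounded to 5 d.p.)
v1: (-4,0) → rotate → (2.28990,-3.27969) → ×s → (4.37152,-6.26105) → (4.37,-6.26)
v2: (4,-5) → rotate → (1.80970,6.14207) → ×s → (3.45479,11.72544) → (3.45,11.73)
v3: (3.5,-1.5) → rotate → (-0.77378,3.72844) → ×s → (-1.47718,7.11773) → (-1.48,7.12)
v4: (2,3.5) → rotate → (-4.01468,-0.36382) → ×s → (-7.66417,-0.69455) → (-7.66,-0.69)
v5: (-1,5) → rotate → (-3.52713,-3.68230) → ×s → (-6.73343,-7.02966) → (-6.73,-7.03)
v6: (-3.5,4) → rotate → (-1.27602,-5.15963) → ×s → (-2.43597,-9.84993) → (-2.44,-9.85)

Cross-section at z=7.25: (4.37,-6.26) (3.45,11.73) (-1.48,7.12) (-7.66,-0.69) (-6.73,-7.03) (-2.44,-9.85)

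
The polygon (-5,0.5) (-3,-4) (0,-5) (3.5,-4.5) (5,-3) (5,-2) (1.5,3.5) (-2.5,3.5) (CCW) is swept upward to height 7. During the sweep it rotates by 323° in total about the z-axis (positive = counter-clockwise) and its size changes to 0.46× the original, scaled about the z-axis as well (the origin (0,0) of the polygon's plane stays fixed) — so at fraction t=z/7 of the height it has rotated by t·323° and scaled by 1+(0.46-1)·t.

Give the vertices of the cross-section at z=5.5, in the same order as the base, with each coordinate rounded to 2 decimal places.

Cross-section at z=5.5: (1.08,2.68) (-1.73,2.30) (-2.76,0.80) (-3.05,-1.21) (-2.46,-2.28) (-1.91,-2.44) (1.69,-1.39) (2.34,0.82)

t = z/height = 5.5/7 = 0.785714
s = 1 + (scale-1)·z/height = 1 + (0.46-1)·5.5/7 = 0.575714
θ = twist·z/height = 323°·5.5/7 = 253.7857° = 4.429396 rad
cos θ = -0.279231, sin θ = -0.960224 (intermediates below are computed at full precision and shown rounded to 5 d.p.)
v1: (-5,0.5) → rotate → (1.87626,4.66151) → ×s → (1.08019,2.68370) → (1.08,2.68)
v2: (-3,-4) → rotate → (-3.00320,3.99759) → ×s → (-1.72899,2.30147) → (-1.73,2.30)
v3: (0,-5) → rotate → (-4.80112,1.39615) → ×s → (-2.76407,0.80379) → (-2.76,0.80)
v4: (3.5,-4.5) → rotate → (-5.29832,-2.10425) → ×s → (-3.05032,-1.21145) → (-3.05,-1.21)
v5: (5,-3) → rotate → (-4.27682,-3.96343) → ×s → (-2.46223,-2.28180) → (-2.46,-2.28)
v6: (5,-2) → rotate → (-3.31660,-4.24266) → ×s → (-1.90941,-2.44256) → (-1.91,-2.44)
v7: (1.5,3.5) → rotate → (2.94194,-2.41764) → ×s → (1.69372,-1.39187) → (1.69,-1.39)
v8: (-2.5,3.5) → rotate → (4.05886,1.42325) → ×s → (2.33674,0.81939) → (2.34,0.82)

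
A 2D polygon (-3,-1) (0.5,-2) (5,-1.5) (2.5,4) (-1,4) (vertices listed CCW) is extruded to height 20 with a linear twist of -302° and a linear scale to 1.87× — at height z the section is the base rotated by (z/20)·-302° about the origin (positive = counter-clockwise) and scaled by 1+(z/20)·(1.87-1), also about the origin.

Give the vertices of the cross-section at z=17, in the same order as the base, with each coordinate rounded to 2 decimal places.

Cross-section at z=17: (2.89,-4.68) (3.19,1.65) (0.54,9.06) (-7.77,2.63) (-6.37,-3.29)

t = z/height = 17/20 = 0.85
s = 1 + (scale-1)·z/height = 1 + (1.87-1)·17/20 = 1.739500
θ = twist·z/height = -302°·17/20 = -256.7000° = -4.480260 rad
cos θ = -0.230050, sin θ = 0.973179 (intermediates below are computed at full precision and shown rounded to 5 d.p.)
v1: (-3,-1) → rotate → (1.66333,-2.68949) → ×s → (2.89336,-4.67836) → (2.89,-4.68)
v2: (0.5,-2) → rotate → (1.83133,0.94669) → ×s → (3.18560,1.64677) → (3.19,1.65)
v3: (5,-1.5) → rotate → (0.30952,5.21097) → ×s → (0.53841,9.06448) → (0.54,9.06)
v4: (2.5,4) → rotate → (-4.46784,1.51275) → ×s → (-7.77181,2.63143) → (-7.77,2.63)
v5: (-1,4) → rotate → (-3.66267,-1.89338) → ×s → (-6.37121,-3.29353) → (-6.37,-3.29)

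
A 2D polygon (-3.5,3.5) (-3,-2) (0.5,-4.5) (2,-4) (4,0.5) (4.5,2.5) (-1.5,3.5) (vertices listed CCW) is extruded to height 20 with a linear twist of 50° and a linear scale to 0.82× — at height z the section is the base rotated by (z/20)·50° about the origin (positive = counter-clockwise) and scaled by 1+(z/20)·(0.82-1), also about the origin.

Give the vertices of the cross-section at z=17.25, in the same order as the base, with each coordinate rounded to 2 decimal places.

Cross-section at z=17.25: (-4.18,0.14) (-0.69,-2.97) (2.91,-2.49) (3.54,-1.31) (2.18,2.62) (1.33,4.14) (-2.95,1.29)

t = z/height = 17.25/20 = 0.8625
s = 1 + (scale-1)·z/height = 1 + (0.82-1)·17.25/20 = 0.844750
θ = twist·z/height = 50°·17.25/20 = 43.1250° = 0.752673 rad
cos θ = 0.729864, sin θ = 0.683592 (intermediates below are computed at full precision and shown rounded to 5 d.p.)
v1: (-3.5,3.5) → rotate → (-4.94710,0.16195) → ×s → (-4.17906,0.13681) → (-4.18,0.14)
v2: (-3,-2) → rotate → (-0.82241,-3.51051) → ×s → (-0.69473,-2.96550) → (-0.69,-2.97)
v3: (0.5,-4.5) → rotate → (3.44110,-2.94259) → ×s → (2.90687,-2.48575) → (2.91,-2.49)
v4: (2,-4) → rotate → (4.19410,-1.55227) → ×s → (3.54296,-1.31128) → (3.54,-1.31)
v5: (4,0.5) → rotate → (2.57766,3.09930) → ×s → (2.17748,2.61813) → (2.18,2.62)
v6: (4.5,2.5) → rotate → (1.57541,4.90083) → ×s → (1.33083,4.13997) → (1.33,4.14)
v7: (-1.5,3.5) → rotate → (-3.48737,1.52914) → ×s → (-2.94596,1.29174) → (-2.95,1.29)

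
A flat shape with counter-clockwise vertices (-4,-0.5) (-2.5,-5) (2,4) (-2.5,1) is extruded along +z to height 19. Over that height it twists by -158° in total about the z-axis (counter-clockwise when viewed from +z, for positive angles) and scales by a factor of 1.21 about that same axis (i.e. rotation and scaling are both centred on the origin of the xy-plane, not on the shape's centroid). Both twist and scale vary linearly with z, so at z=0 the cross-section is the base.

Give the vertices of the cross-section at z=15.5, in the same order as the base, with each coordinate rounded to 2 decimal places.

t = z/height = 15.5/19 = 0.815789
s = 1 + (scale-1)·z/height = 1 + (1.21-1)·15.5/19 = 1.171316
θ = twist·z/height = -158°·15.5/19 = -128.8947° = -2.249638 rad
cos θ = -0.627892, sin θ = -0.778301 (intermediates below are computed at full precision and shown rounded to 5 d.p.)
v1: (-4,-0.5) → rotate → (2.12242,3.42715) → ×s → (2.48602,4.01427) → (2.49,4.01)
v2: (-2.5,-5) → rotate → (-2.32178,5.08521) → ×s → (-2.71953,5.95639) → (-2.72,5.96)
v3: (2,4) → rotate → (1.85742,-4.06817) → ×s → (2.17563,-4.76511) → (2.18,-4.77)
v4: (-2.5,1) → rotate → (2.34803,1.31786) → ×s → (2.75028,1.54363) → (2.75,1.54)

Cross-section at z=15.5: (2.49,4.01) (-2.72,5.96) (2.18,-4.77) (2.75,1.54)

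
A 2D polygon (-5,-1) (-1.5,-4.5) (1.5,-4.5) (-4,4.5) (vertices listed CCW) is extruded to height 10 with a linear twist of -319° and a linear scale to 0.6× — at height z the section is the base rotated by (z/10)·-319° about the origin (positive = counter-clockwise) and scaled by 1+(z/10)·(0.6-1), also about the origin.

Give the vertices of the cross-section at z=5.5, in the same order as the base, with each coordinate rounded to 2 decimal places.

Cross-section at z=5.5: (3.83,1.09) (0.89,3.59) (-1.44,3.41) (3.39,-3.25)

t = z/height = 5.5/10 = 0.55
s = 1 + (scale-1)·z/height = 1 + (0.6-1)·5.5/10 = 0.780000
θ = twist·z/height = -319°·5.5/10 = -175.4500° = -3.062180 rad
cos θ = -0.996848, sin θ = -0.079329 (intermediates below are computed at full precision and shown rounded to 5 d.p.)
v1: (-5,-1) → rotate → (4.90491,1.39349) → ×s → (3.82583,1.08693) → (3.83,1.09)
v2: (-1.5,-4.5) → rotate → (1.13829,4.60481) → ×s → (0.88787,3.59175) → (0.89,3.59)
v3: (1.5,-4.5) → rotate → (-1.85225,4.36682) → ×s → (-1.44476,3.40612) → (-1.44,3.41)
v4: (-4,4.5) → rotate → (4.34437,-4.16850) → ×s → (3.38861,-3.25143) → (3.39,-3.25)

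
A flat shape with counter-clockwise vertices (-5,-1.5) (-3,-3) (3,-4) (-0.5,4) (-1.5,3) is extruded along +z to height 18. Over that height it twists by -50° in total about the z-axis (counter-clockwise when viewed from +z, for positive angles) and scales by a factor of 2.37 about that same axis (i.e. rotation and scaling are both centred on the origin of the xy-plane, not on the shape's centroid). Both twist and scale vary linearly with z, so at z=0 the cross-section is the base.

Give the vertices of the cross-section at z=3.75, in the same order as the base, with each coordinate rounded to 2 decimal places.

Cross-section at z=3.75: (-6.67,-0.73) (-4.49,-3.10) (2.86,-5.75) (0.30,5.17) (-1.20,4.14)

t = z/height = 3.75/18 = 0.208333
s = 1 + (scale-1)·z/height = 1 + (2.37-1)·3.75/18 = 1.285417
θ = twist·z/height = -50°·3.75/18 = -10.4167° = -0.181805 rad
cos θ = 0.983519, sin θ = -0.180805 (intermediates below are computed at full precision and shown rounded to 5 d.p.)
v1: (-5,-1.5) → rotate → (-5.18880,-0.57125) → ×s → (-6.66977,-0.73430) → (-6.67,-0.73)
v2: (-3,-3) → rotate → (-3.49297,-2.40814) → ×s → (-4.48993,-3.09546) → (-4.49,-3.10)
v3: (3,-4) → rotate → (2.22734,-4.47649) → ×s → (2.86305,-5.75416) → (2.86,-5.75)
v4: (-0.5,4) → rotate → (0.23146,4.02448) → ×s → (0.29752,5.17313) → (0.30,5.17)
v5: (-1.5,3) → rotate → (-0.93286,3.22176) → ×s → (-1.19912,4.14131) → (-1.20,4.14)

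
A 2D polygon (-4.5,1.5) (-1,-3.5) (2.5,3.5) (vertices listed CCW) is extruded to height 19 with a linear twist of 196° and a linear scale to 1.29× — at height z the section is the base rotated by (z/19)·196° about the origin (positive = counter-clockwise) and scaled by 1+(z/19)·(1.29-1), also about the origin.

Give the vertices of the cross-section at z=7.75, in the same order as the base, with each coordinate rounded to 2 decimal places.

t = z/height = 7.75/19 = 0.407895
s = 1 + (scale-1)·z/height = 1 + (1.29-1)·7.75/19 = 1.118289
θ = twist·z/height = 196°·7.75/19 = 79.9474° = 1.395345 rad
cos θ = 0.174553, sin θ = 0.984648 (intermediates below are computed at full precision and shown rounded to 5 d.p.)
v1: (-4.5,1.5) → rotate → (-2.26246,-4.16909) → ×s → (-2.53008,-4.66225) → (-2.53,-4.66)
v2: (-1,-3.5) → rotate → (3.27171,-1.59558) → ×s → (3.65872,-1.78432) → (3.66,-1.78)
v3: (2.5,3.5) → rotate → (-3.00989,3.07255) → ×s → (-3.36592,3.43600) → (-3.37,3.44)

Cross-section at z=7.75: (-2.53,-4.66) (3.66,-1.78) (-3.37,3.44)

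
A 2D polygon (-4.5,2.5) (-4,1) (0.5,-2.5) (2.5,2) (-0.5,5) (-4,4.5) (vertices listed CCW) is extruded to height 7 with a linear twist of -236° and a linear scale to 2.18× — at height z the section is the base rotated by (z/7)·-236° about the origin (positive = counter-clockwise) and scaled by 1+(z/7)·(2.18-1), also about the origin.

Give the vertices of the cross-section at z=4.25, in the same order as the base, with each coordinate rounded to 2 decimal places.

Cross-section at z=4.25: (8.76,1.18) (6.53,2.73) (-3.25,2.93) (-1.39,-5.32) (5.82,-6.37) (10.12,-2.09)

t = z/height = 4.25/7 = 0.607143
s = 1 + (scale-1)·z/height = 1 + (2.18-1)·4.25/7 = 1.716429
θ = twist·z/height = -236°·4.25/7 = -143.2857° = -2.500807 rad
cos θ = -0.801627, sin θ = -0.597825 (intermediates below are computed at full precision and shown rounded to 5 d.p.)
v1: (-4.5,2.5) → rotate → (5.10188,0.68615) → ×s → (8.75702,1.17772) → (8.76,1.18)
v2: (-4,1) → rotate → (3.80433,1.58967) → ×s → (6.52986,2.72856) → (6.53,2.73)
v3: (0.5,-2.5) → rotate → (-1.89538,1.70515) → ×s → (-3.25328,2.92678) → (-3.25,2.93)
v4: (2.5,2) → rotate → (-0.80842,-3.09782) → ×s → (-1.38759,-5.31718) → (-1.39,-5.32)
v5: (-0.5,5) → rotate → (3.38994,-3.70922) → ×s → (5.81859,-6.36661) → (5.82,-6.37)
v6: (-4,4.5) → rotate → (5.89672,-1.21602) → ×s → (10.12130,-2.08721) → (10.12,-2.09)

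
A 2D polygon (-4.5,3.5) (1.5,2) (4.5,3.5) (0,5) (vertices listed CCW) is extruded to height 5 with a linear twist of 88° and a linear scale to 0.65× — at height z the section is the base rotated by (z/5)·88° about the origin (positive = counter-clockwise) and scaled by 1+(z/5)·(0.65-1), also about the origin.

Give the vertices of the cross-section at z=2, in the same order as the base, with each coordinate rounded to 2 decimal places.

t = z/height = 2/5 = 0.4
s = 1 + (scale-1)·z/height = 1 + (0.65-1)·2/5 = 0.860000
θ = twist·z/height = 88°·2/5 = 35.2000° = 0.614356 rad
cos θ = 0.817145, sin θ = 0.576432 (intermediates below are computed at full precision and shown rounded to 5 d.p.)
v1: (-4.5,3.5) → rotate → (-5.69467,0.26606) → ×s → (-4.89741,0.22881) → (-4.90,0.23)
v2: (1.5,2) → rotate → (0.07285,2.49894) → ×s → (0.06265,2.14909) → (0.06,2.15)
v3: (4.5,3.5) → rotate → (1.65964,5.45395) → ×s → (1.42729,4.69040) → (1.43,4.69)
v4: (0,5) → rotate → (-2.88216,4.08572) → ×s → (-2.47866,3.51372) → (-2.48,3.51)

Cross-section at z=2: (-4.90,0.23) (0.06,2.15) (1.43,4.69) (-2.48,3.51)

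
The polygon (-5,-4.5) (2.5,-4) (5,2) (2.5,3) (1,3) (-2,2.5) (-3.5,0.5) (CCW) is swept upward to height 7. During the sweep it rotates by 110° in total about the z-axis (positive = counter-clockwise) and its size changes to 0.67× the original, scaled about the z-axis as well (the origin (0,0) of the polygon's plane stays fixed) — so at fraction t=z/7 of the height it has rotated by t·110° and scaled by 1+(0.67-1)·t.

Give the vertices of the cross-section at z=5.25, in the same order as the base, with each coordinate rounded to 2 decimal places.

Cross-section at z=5.25: (2.87,-4.17) (3.23,1.47) (-1.00,3.93) (-1.99,2.16) (-2.14,1.04) (-2.06,-1.25) (-0.72,-2.56)

t = z/height = 5.25/7 = 0.75
s = 1 + (scale-1)·z/height = 1 + (0.67-1)·5.25/7 = 0.752500
θ = twist·z/height = 110°·5.25/7 = 82.5000° = 1.439897 rad
cos θ = 0.130526, sin θ = 0.991445 (intermediates below are computed at full precision and shown rounded to 5 d.p.)
v1: (-5,-4.5) → rotate → (3.80887,-5.54459) → ×s → (2.86618,-4.17231) → (2.87,-4.17)
v2: (2.5,-4) → rotate → (4.29209,1.95651) → ×s → (3.22980,1.47227) → (3.23,1.47)
v3: (5,2) → rotate → (-1.33026,5.21828) → ×s → (-1.00102,3.92675) → (-1.00,3.93)
v4: (2.5,3) → rotate → (-2.64802,2.87019) → ×s → (-1.99263,2.15982) → (-1.99,2.16)
v5: (1,3) → rotate → (-2.84381,1.38302) → ×s → (-2.13997,1.04073) → (-2.14,1.04)
v6: (-2,2.5) → rotate → (-2.73966,-1.65657) → ×s → (-2.06160,-1.24657) → (-2.06,-1.25)
v7: (-3.5,0.5) → rotate → (-0.95256,-3.40479) → ×s → (-0.71680,-2.56211) → (-0.72,-2.56)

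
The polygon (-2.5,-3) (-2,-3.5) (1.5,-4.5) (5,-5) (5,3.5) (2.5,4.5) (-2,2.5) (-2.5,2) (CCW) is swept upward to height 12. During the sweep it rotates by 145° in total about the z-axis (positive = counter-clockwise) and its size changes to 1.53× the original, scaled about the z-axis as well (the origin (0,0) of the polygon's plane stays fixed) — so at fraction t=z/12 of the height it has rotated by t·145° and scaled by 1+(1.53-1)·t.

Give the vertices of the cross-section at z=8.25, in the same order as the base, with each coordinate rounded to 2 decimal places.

t = z/height = 8.25/12 = 0.6875
s = 1 + (scale-1)·z/height = 1 + (1.53-1)·8.25/12 = 1.364375
θ = twist·z/height = 145°·8.25/12 = 99.6875° = 1.739875 rad
cos θ = -0.168274, sin θ = 0.985740 (intermediates below are computed at full precision and shown rounded to 5 d.p.)
v1: (-2.5,-3) → rotate → (3.37791,-1.95953) → ×s → (4.60873,-2.67353) → (4.61,-2.67)
v2: (-2,-3.5) → rotate → (3.78664,-1.38252) → ×s → (5.16640,-1.88628) → (5.17,-1.89)
v3: (1.5,-4.5) → rotate → (4.18342,2.23584) → ×s → (5.70775,3.05053) → (5.71,3.05)
v4: (5,-5) → rotate → (4.08733,5.77007) → ×s → (5.57665,7.87254) → (5.58,7.87)
v5: (5,3.5) → rotate → (-4.29146,4.33974) → ×s → (-5.85516,5.92103) → (-5.86,5.92)
v6: (2.5,4.5) → rotate → (-4.85652,1.70712) → ×s → (-6.62611,2.32915) → (-6.63,2.33)
v7: (-2,2.5) → rotate → (-2.12780,-2.39217) → ×s → (-2.90312,-3.26381) → (-2.90,-3.26)
v8: (-2.5,2) → rotate → (-1.55079,-2.80090) → ×s → (-2.11587,-3.82148) → (-2.12,-3.82)

Cross-section at z=8.25: (4.61,-2.67) (5.17,-1.89) (5.71,3.05) (5.58,7.87) (-5.86,5.92) (-6.63,2.33) (-2.90,-3.26) (-2.12,-3.82)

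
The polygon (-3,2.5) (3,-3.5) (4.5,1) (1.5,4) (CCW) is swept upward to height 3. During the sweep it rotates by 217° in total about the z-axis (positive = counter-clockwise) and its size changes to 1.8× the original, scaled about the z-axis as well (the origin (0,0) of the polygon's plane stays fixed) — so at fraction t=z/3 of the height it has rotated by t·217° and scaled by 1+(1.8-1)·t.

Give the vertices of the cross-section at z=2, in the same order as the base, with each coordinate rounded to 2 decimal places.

Cross-section at z=2: (1.54,-5.79) (-0.65,7.04) (-6.52,2.74) (-5.42,-3.67)

t = z/height = 2/3 = 0.666667
s = 1 + (scale-1)·z/height = 1 + (1.8-1)·2/3 = 1.533333
θ = twist·z/height = 217°·2/3 = 144.6667° = 2.524910 rad
cos θ = -0.815801, sin θ = 0.578332 (intermediates below are computed at full precision and shown rounded to 5 d.p.)
v1: (-3,2.5) → rotate → (1.00157,-3.77450) → ×s → (1.53575,-5.78757) → (1.54,-5.79)
v2: (3,-3.5) → rotate → (-0.42324,4.59030) → ×s → (-0.64897,7.03846) → (-0.65,7.04)
v3: (4.5,1) → rotate → (-4.24944,1.78669) → ×s → (-6.51580,2.73960) → (-6.52,2.74)
v4: (1.5,4) → rotate → (-3.53703,-2.39571) → ×s → (-5.42345,-3.67342) → (-5.42,-3.67)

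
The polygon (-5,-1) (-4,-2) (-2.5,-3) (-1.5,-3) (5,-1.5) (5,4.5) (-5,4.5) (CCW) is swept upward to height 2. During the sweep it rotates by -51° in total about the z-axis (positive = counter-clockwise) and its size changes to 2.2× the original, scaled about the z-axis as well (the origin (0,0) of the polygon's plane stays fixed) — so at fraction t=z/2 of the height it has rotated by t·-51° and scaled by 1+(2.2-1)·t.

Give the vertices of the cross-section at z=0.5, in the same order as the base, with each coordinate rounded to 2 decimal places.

t = z/height = 0.5/2 = 0.25
s = 1 + (scale-1)·z/height = 1 + (2.2-1)·0.5/2 = 1.300000
θ = twist·z/height = -51°·0.5/2 = -12.7500° = -0.222529 rad
cos θ = 0.975342, sin θ = -0.220697 (intermediates below are computed at full precision and shown rounded to 5 d.p.)
v1: (-5,-1) → rotate → (-5.09741,0.12814) → ×s → (-6.62663,0.16659) → (-6.63,0.17)
v2: (-4,-2) → rotate → (-4.34276,-1.06789) → ×s → (-5.64559,-1.38826) → (-5.65,-1.39)
v3: (-2.5,-3) → rotate → (-3.10045,-2.37428) → ×s → (-4.03058,-3.08657) → (-4.03,-3.09)
v4: (-1.5,-3) → rotate → (-2.12511,-2.59498) → ×s → (-2.76264,-3.37348) → (-2.76,-3.37)
v5: (5,-1.5) → rotate → (4.54567,-2.56650) → ×s → (5.90937,-3.33645) → (5.91,-3.34)
v6: (5,4.5) → rotate → (5.86985,3.28555) → ×s → (7.63081,4.27122) → (7.63,4.27)
v7: (-5,4.5) → rotate → (-3.88357,5.49253) → ×s → (-5.04865,7.14029) → (-5.05,7.14)

Cross-section at z=0.5: (-6.63,0.17) (-5.65,-1.39) (-4.03,-3.09) (-2.76,-3.37) (5.91,-3.34) (7.63,4.27) (-5.05,7.14)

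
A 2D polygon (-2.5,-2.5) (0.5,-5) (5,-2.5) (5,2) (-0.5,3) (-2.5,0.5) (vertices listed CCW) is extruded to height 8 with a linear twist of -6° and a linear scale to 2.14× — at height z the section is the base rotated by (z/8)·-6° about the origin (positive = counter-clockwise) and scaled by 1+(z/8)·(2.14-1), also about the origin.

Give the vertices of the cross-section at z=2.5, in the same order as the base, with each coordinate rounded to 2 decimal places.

Cross-section at z=2.5: (-3.50,-3.28) (0.46,-6.80) (6.67,-3.61) (6.87,2.49) (-0.54,4.09) (-3.37,0.79)

t = z/height = 2.5/8 = 0.3125
s = 1 + (scale-1)·z/height = 1 + (2.14-1)·2.5/8 = 1.356250
θ = twist·z/height = -6°·2.5/8 = -1.8750° = -0.032725 rad
cos θ = 0.999465, sin θ = -0.032719 (intermediates below are computed at full precision and shown rounded to 5 d.p.)
v1: (-2.5,-2.5) → rotate → (-2.58046,-2.41686) → ×s → (-3.49975,-3.27787) → (-3.50,-3.28)
v2: (0.5,-5) → rotate → (0.33614,-5.01368) → ×s → (0.45589,-6.79981) → (0.46,-6.80)
v3: (5,-2.5) → rotate → (4.91553,-2.66226) → ×s → (6.66668,-3.61069) → (6.67,-3.61)
v4: (5,2) → rotate → (5.06276,1.83533) → ×s → (6.86637,2.48917) → (6.87,2.49)
v5: (-0.5,3) → rotate → (-0.40158,3.01475) → ×s → (-0.54464,4.08876) → (-0.54,4.09)
v6: (-2.5,0.5) → rotate → (-2.48230,0.58153) → ×s → (-3.36662,0.78870) → (-3.37,0.79)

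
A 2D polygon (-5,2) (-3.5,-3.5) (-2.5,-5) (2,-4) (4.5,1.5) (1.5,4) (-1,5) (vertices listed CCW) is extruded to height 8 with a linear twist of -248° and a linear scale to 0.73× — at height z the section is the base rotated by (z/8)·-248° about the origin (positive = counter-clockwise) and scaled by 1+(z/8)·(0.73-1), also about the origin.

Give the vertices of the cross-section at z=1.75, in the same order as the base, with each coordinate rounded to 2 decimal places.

t = z/height = 1.75/8 = 0.21875
s = 1 + (scale-1)·z/height = 1 + (0.73-1)·1.75/8 = 0.940938
θ = twist·z/height = -248°·1.75/8 = -54.2500° = -0.946841 rad
cos θ = 0.584250, sin θ = -0.811574 (intermediates below are computed at full precision and shown rounded to 5 d.p.)
v1: (-5,2) → rotate → (-1.29810,5.22637) → ×s → (-1.22143,4.91769) → (-1.22,4.92)
v2: (-3.5,-3.5) → rotate → (-4.88538,0.79564) → ×s → (-4.59684,0.74864) → (-4.60,0.75)
v3: (-2.5,-5) → rotate → (-5.51849,-0.89231) → ×s → (-5.19256,-0.83961) → (-5.19,-0.84)
v4: (2,-4) → rotate → (-2.07780,-3.96015) → ×s → (-1.95508,-3.72625) → (-1.96,-3.73)
v5: (4.5,1.5) → rotate → (3.84648,-2.77571) → ×s → (3.61930,-2.61177) → (3.62,-2.61)
v6: (1.5,4) → rotate → (4.12267,1.11964) → ×s → (3.87918,1.05351) → (3.88,1.05)
v7: (-1,5) → rotate → (3.47362,3.73282) → ×s → (3.26846,3.51235) → (3.27,3.51)

Cross-section at z=1.75: (-1.22,4.92) (-4.60,0.75) (-5.19,-0.84) (-1.96,-3.73) (3.62,-2.61) (3.88,1.05) (3.27,3.51)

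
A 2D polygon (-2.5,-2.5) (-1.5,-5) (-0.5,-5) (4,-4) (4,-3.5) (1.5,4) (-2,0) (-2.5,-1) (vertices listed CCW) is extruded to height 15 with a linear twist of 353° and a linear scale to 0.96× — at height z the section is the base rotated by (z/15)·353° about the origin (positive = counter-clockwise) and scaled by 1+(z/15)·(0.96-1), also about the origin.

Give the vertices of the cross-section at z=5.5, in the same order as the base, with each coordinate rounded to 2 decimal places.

t = z/height = 5.5/15 = 0.366667
s = 1 + (scale-1)·z/height = 1 + (0.96-1)·5.5/15 = 0.985333
θ = twist·z/height = 353°·5.5/15 = 129.4333° = 2.259038 rad
cos θ = -0.635180, sin θ = 0.772364 (intermediates below are computed at full precision and shown rounded to 5 d.p.)
v1: (-2.5,-2.5) → rotate → (3.51886,-0.34296) → ×s → (3.46725,-0.33793) → (3.47,-0.34)
v2: (-1.5,-5) → rotate → (4.81459,2.01735) → ×s → (4.74398,1.98777) → (4.74,1.99)
v3: (-0.5,-5) → rotate → (4.17941,2.78972) → ×s → (4.11811,2.74880) → (4.12,2.75)
v4: (4,-4) → rotate → (0.54874,5.63018) → ×s → (0.54069,5.54760) → (0.54,5.55)
v5: (4,-3.5) → rotate → (0.16255,5.31259) → ×s → (0.16017,5.23467) → (0.16,5.23)
v6: (1.5,4) → rotate → (-4.04223,-1.38217) → ×s → (-3.98294,-1.36190) → (-3.98,-1.36)
v7: (-2,0) → rotate → (1.27036,-1.54473) → ×s → (1.25173,-1.52207) → (1.25,-1.52)
v8: (-2.5,-1) → rotate → (2.36031,-1.29573) → ×s → (2.32570,-1.27673) → (2.33,-1.28)

Cross-section at z=5.5: (3.47,-0.34) (4.74,1.99) (4.12,2.75) (0.54,5.55) (0.16,5.23) (-3.98,-1.36) (1.25,-1.52) (2.33,-1.28)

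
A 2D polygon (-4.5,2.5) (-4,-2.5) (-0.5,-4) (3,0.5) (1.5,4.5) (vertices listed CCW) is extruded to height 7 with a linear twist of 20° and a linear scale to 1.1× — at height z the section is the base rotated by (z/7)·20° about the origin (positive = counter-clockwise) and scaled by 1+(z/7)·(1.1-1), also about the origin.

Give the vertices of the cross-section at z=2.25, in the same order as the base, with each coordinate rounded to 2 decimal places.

t = z/height = 2.25/7 = 0.321429
s = 1 + (scale-1)·z/height = 1 + (1.1-1)·2.25/7 = 1.032143
θ = twist·z/height = 20°·2.25/7 = 6.4286° = 0.112200 rad
cos θ = 0.993712, sin θ = 0.111964 (intermediates below are computed at full precision and shown rounded to 5 d.p.)
v1: (-4.5,2.5) → rotate → (-4.75162,1.98044) → ×s → (-4.90435,2.04410) → (-4.90,2.04)
v2: (-4,-2.5) → rotate → (-3.69494,-2.93214) → ×s → (-3.81370,-3.02639) → (-3.81,-3.03)
v3: (-0.5,-4) → rotate → (-0.04900,-4.03083) → ×s → (-0.05057,-4.16039) → (-0.05,-4.16)
v4: (3,0.5) → rotate → (2.92515,0.83275) → ×s → (3.01918,0.85952) → (3.02,0.86)
v5: (1.5,4.5) → rotate → (0.98673,4.63965) → ×s → (1.01844,4.78878) → (1.02,4.79)

Cross-section at z=2.25: (-4.90,2.04) (-3.81,-3.03) (-0.05,-4.16) (3.02,0.86) (1.02,4.79)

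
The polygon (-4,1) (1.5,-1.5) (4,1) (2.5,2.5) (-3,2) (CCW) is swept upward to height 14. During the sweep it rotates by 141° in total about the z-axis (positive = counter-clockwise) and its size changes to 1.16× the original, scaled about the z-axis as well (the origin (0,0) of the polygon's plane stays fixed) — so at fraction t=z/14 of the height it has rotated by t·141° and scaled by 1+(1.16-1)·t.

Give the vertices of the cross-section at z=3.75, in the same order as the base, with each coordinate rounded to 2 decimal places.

t = z/height = 3.75/14 = 0.267857
s = 1 + (scale-1)·z/height = 1 + (1.16-1)·3.75/14 = 1.042857
θ = twist·z/height = 141°·3.75/14 = 37.7679° = 0.659173 rad
cos θ = 0.790499, sin θ = 0.612464 (intermediates below are computed at full precision and shown rounded to 5 d.p.)
v1: (-4,1) → rotate → (-3.77446,-1.65936) → ×s → (-3.93622,-1.73047) → (-3.94,-1.73)
v2: (1.5,-1.5) → rotate → (2.10444,-0.26705) → ×s → (2.19463,-0.27850) → (2.19,-0.28)
v3: (4,1) → rotate → (2.54953,3.24035) → ×s → (2.65880,3.37923) → (2.66,3.38)
v4: (2.5,2.5) → rotate → (0.44509,3.50741) → ×s → (0.46416,3.65772) → (0.46,3.66)
v5: (-3,2) → rotate → (-3.59642,-0.25639) → ×s → (-3.75056,-0.26738) → (-3.75,-0.27)

Cross-section at z=3.75: (-3.94,-1.73) (2.19,-0.28) (2.66,3.38) (0.46,3.66) (-3.75,-0.27)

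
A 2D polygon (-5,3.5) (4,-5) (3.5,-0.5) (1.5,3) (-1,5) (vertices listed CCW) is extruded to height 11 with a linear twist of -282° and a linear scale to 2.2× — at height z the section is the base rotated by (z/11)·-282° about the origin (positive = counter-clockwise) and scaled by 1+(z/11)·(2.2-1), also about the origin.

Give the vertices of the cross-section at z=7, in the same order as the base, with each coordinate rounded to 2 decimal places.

Cross-section at z=7: (8.88,-6.09) (-7.14,8.75) (-6.18,0.82) (-2.59,-5.32) (1.85,-8.80)

t = z/height = 7/11 = 0.636364
s = 1 + (scale-1)·z/height = 1 + (2.2-1)·7/11 = 1.763636
θ = twist·z/height = -282°·7/11 = -179.4545° = -3.132073 rad
cos θ = -0.999955, sin θ = -0.009520 (intermediates below are computed at full precision and shown rounded to 5 d.p.)
v1: (-5,3.5) → rotate → (5.03309,-3.45224) → ×s → (8.87655,-6.08850) → (8.88,-6.09)
v2: (4,-5) → rotate → (-4.04742,4.96169) → ×s → (-7.13817,8.75062) → (-7.14,8.75)
v3: (3.5,-0.5) → rotate → (-3.50460,0.46666) → ×s → (-6.18084,0.82301) → (-6.18,0.82)
v4: (1.5,3) → rotate → (-1.47137,-3.01414) → ×s → (-2.59497,-5.31585) → (-2.59,-5.32)
v5: (-1,5) → rotate → (1.04755,-4.99025) → ×s → (1.84750,-8.80099) → (1.85,-8.80)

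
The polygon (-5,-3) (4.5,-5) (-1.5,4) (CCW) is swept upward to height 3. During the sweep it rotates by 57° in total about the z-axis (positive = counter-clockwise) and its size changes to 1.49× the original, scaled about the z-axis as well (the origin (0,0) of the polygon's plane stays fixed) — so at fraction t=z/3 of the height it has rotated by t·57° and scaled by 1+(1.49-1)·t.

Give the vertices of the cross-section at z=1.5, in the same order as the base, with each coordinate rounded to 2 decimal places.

Cross-section at z=1.5: (-3.69,-6.25) (7.89,-2.80) (-4.02,3.49)

t = z/height = 1.5/3 = 0.5
s = 1 + (scale-1)·z/height = 1 + (1.49-1)·1.5/3 = 1.245000
θ = twist·z/height = 57°·1.5/3 = 28.5000° = 0.497419 rad
cos θ = 0.878817, sin θ = 0.477159 (intermediates below are computed at full precision and shown rounded to 5 d.p.)
v1: (-5,-3) → rotate → (-2.96261,-5.02225) → ×s → (-3.68845,-6.25270) → (-3.69,-6.25)
v2: (4.5,-5) → rotate → (6.34047,-2.24687) → ×s → (7.89389,-2.79735) → (7.89,-2.80)
v3: (-1.5,4) → rotate → (-3.22686,2.79953) → ×s → (-4.01744,3.48542) → (-4.02,3.49)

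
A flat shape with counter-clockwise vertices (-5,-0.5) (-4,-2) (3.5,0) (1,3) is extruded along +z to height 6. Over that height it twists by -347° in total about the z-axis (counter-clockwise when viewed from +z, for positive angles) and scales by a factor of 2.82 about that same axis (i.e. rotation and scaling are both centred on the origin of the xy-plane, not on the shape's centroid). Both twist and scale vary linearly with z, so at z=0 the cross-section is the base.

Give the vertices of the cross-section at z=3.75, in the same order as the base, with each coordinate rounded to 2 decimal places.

t = z/height = 3.75/6 = 0.625
s = 1 + (scale-1)·z/height = 1 + (2.82-1)·3.75/6 = 2.137500
θ = twist·z/height = -347°·3.75/6 = -216.8750° = -3.785183 rad
cos θ = -0.799947, sin θ = 0.600071 (intermediates below are computed at full precision and shown rounded to 5 d.p.)
v1: (-5,-0.5) → rotate → (4.29977,-2.60038) → ×s → (9.19076,-5.55832) → (9.19,-5.56)
v2: (-4,-2) → rotate → (4.39993,-0.80039) → ×s → (9.40485,-1.71084) → (9.40,-1.71)
v3: (3.5,0) → rotate → (-2.79981,2.10025) → ×s → (-5.98460,4.48928) → (-5.98,4.49)
v4: (1,3) → rotate → (-2.60016,-1.79977) → ×s → (-5.55784,-3.84701) → (-5.56,-3.85)

Cross-section at z=3.75: (9.19,-5.56) (9.40,-1.71) (-5.98,4.49) (-5.56,-3.85)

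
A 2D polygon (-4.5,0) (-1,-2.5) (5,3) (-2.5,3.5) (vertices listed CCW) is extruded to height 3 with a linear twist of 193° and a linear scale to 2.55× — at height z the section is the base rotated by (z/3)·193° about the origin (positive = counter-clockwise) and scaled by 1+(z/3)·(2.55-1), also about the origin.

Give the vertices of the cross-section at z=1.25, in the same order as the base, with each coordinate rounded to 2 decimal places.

t = z/height = 1.25/3 = 0.416667
s = 1 + (scale-1)·z/height = 1 + (2.55-1)·1.25/3 = 1.645833
θ = twist·z/height = 193°·1.25/3 = 80.4167° = 1.403536 rad
cos θ = 0.166482, sin θ = 0.986045 (intermediates below are computed at full precision and shown rounded to 5 d.p.)
v1: (-4.5,0) → rotate → (-0.74917,-4.43720) → ×s → (-1.23301,-7.30289) → (-1.23,-7.30)
v2: (-1,-2.5) → rotate → (2.29863,-1.40225) → ×s → (3.78316,-2.30787) → (3.78,-2.31)
v3: (5,3) → rotate → (-2.12572,5.42967) → ×s → (-3.49859,8.93633) → (-3.50,8.94)
v4: (-2.5,3.5) → rotate → (-3.86736,-1.88242) → ×s → (-6.36503,-3.09816) → (-6.37,-3.10)

Cross-section at z=1.25: (-1.23,-7.30) (3.78,-2.31) (-3.50,8.94) (-6.37,-3.10)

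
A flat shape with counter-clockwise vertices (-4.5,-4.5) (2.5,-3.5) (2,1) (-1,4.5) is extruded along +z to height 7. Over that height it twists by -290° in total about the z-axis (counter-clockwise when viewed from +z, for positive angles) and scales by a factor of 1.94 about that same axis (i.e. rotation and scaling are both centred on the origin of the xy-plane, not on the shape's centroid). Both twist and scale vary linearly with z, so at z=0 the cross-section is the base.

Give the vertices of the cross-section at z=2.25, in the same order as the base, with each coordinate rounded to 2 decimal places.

t = z/height = 2.25/7 = 0.321429
s = 1 + (scale-1)·z/height = 1 + (1.94-1)·2.25/7 = 1.302143
θ = twist·z/height = -290°·2.25/7 = -93.2143° = -1.626896 rad
cos θ = -0.056070, sin θ = -0.998427 (intermediates below are computed at full precision and shown rounded to 5 d.p.)
v1: (-4.5,-4.5) → rotate → (-4.24060,4.74524) → ×s → (-5.52187,6.17898) → (-5.52,6.18)
v2: (2.5,-3.5) → rotate → (-3.63467,-2.29982) → ×s → (-4.73286,-2.99469) → (-4.73,-2.99)
v3: (2,1) → rotate → (0.88629,-2.05292) → ×s → (1.15407,-2.67320) → (1.15,-2.67)
v4: (-1,4.5) → rotate → (4.54899,0.74611) → ×s → (5.92344,0.97154) → (5.92,0.97)

Cross-section at z=2.25: (-5.52,6.18) (-4.73,-2.99) (1.15,-2.67) (5.92,0.97)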